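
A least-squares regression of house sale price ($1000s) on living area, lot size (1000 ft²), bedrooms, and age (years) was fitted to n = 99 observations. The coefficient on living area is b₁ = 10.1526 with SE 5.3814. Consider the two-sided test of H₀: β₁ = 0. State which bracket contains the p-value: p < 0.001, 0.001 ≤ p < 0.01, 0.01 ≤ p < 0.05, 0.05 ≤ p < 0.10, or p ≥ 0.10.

t = 10.1526 / 5.3814 = 1.887.
df = n − k − 1 = 99 − 4 − 1 = 94.
Two-sided p = 2·P(T_{94} > |t|) ≈ 0.0623.
So 0.05 ≤ p < 0.10.

0.05 ≤ p < 0.10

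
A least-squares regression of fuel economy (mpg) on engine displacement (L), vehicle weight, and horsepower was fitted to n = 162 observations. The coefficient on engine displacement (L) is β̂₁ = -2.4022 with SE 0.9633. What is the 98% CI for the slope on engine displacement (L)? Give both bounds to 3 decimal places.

(-4.666, -0.138)

df = n − k − 1 = 162 − 3 − 1 = 158.
t* = t_{0.01, 158} = 2.35018.
Margin = t* × SE = 2.35018 × 0.9633 = 2.26393.
CI: -2.4022 ± 2.26393 → (-4.666, -0.138).
With 98% confidence, each one-unit increase in engine displacement (L) is associated with a change of between -4.666 and -0.138 mpg in fuel economy, holding the other predictors fixed.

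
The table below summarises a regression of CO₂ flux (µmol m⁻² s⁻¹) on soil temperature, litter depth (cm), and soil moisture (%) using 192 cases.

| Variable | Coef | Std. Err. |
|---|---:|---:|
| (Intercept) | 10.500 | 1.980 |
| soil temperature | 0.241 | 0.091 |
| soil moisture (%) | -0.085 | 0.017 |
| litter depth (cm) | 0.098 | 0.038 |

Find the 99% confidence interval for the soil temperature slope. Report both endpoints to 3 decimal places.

Read off: b = 0.241, SE = 0.091 for soil temperature.
df = n − k − 1 = 192 − 3 − 1 = 188.
t* = t_{0.005, 188} = 2.602233.
Margin = t* × SE = 2.602233 × 0.091 = 0.23680.
CI: 0.241 ± 0.23680 → (0.004, 0.478).

(0.004, 0.478)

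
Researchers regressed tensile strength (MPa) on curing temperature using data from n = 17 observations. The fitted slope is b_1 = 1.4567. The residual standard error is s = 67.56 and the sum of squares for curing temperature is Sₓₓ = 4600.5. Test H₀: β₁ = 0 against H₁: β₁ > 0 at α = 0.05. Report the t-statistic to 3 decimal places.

SE(b_1) = s/√Sₓₓ = 67.56/√4600.5 = 0.996064.
t = 1.4567 / 0.996064 = 1.462.
df = n − 2 = 15.
One-sided p ≈ 0.0821, which is ≥ 0.05, so fail to reject H₀.
The data do not give significant evidence that the true slope on curing temperature is positive.

t = 1.462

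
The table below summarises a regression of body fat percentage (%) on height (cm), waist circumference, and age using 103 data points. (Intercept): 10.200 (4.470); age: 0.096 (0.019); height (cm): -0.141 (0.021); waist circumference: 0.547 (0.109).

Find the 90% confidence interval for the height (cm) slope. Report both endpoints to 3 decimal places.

(-0.176, -0.106)

Read off: b = -0.141, SE = 0.021 for height (cm).
df = n − k − 1 = 103 − 3 − 1 = 99.
t* = t_{0.05, 99} = 1.660391.
Margin = t* × SE = 1.660391 × 0.021 = 0.03487.
CI: -0.141 ± 0.03487 → (-0.176, -0.106).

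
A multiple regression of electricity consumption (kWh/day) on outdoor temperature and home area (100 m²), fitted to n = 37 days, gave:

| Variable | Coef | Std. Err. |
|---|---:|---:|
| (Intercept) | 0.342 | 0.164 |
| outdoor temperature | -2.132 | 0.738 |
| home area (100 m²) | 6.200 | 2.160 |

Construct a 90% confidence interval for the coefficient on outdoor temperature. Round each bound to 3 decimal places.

Read off: b = -2.132, SE = 0.738 for outdoor temperature.
df = n − k − 1 = 37 − 2 − 1 = 34.
t* = t_{0.05, 34} = 1.690924.
Margin = t* × SE = 1.690924 × 0.738 = 1.24790.
CI: -2.132 ± 1.24790 → (-3.380, -0.884).

(-3.380, -0.884)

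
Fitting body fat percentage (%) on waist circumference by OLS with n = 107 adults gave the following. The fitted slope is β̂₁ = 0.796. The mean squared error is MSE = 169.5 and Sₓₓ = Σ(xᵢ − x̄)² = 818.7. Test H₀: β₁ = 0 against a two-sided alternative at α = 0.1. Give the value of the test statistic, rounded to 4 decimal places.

t = 1.7494

SE(β̂₁) = √(MSE/Sₓₓ) = √(169.5/818.7) = 0.455012.
t = 0.796 / 0.455012 = 1.7494.
df = n − 2 = 105.
Two-sided p ≈ 0.0831, which is < 0.1, so reject H₀.
There is evidence that waist circumference is associated with body fat percentage.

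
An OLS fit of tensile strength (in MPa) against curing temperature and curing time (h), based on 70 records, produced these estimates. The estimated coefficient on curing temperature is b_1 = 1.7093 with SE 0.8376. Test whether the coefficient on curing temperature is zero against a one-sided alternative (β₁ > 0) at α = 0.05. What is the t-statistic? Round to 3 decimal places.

H₀: β₁ = 0 vs H₁: β₁ > 0.
t = (b_1 − β₁⁰)/SE = 1.7093 / 0.8376 = 2.041.
df = n − k − 1 = 70 − 2 − 1 = 67.
One-sided p ≈ 0.0226, which is < 0.05, so reject H₀.
There is evidence that the true slope on curing temperature is positive, holding the other predictors fixed.

t = 2.041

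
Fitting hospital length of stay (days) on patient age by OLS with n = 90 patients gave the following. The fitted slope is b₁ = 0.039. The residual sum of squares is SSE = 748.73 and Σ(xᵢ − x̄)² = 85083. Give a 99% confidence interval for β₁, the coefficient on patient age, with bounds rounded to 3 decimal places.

(0.013, 0.065)

MSE = SSE/(n − 2) = 748.73/88 = 8.5083.
SE(b₁) = √(MSE/Sₓₓ) = √(8.5083/85083) = 0.01.
df = n − 2 = 88.
t* = t_{0.005, 88} = 2.632858.
Margin = t* × SE = 2.632858 × 0.01 = 0.02633.
CI: 0.039 ± 0.02633 → (0.013, 0.065).
With 99% confidence, each one-unit increase in patient age is associated with a change of between 0.013 and 0.065 days in hospital length of stay.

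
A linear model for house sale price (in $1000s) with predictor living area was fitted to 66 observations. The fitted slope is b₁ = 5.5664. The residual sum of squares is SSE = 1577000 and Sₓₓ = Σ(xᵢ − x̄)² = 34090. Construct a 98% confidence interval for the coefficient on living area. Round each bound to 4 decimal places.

(3.5378, 7.5950)

MSE = SSE/(n − 2) = 1577000/64 = 24640.6.
SE(b₁) = √(MSE/Sₓₓ) = √(24640.6/34090) = 0.850183.
df = n − 2 = 64.
t* = t_{0.01, 64} = 2.386037.
Margin = t* × SE = 2.386037 × 0.850183 = 2.028568.
CI: 5.5664 ± 2.028568 → (3.5378, 7.5950).
With 98% confidence, each one-unit increase in living area is associated with a change of between 3.5378 and 7.5950 $1000s in house sale price.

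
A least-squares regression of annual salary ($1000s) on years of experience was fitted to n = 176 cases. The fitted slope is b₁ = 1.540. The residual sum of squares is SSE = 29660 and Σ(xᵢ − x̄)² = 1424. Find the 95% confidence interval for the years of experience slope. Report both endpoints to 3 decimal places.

MSE = SSE/(n − 2) = 29660/174 = 170.46.
SE(b₁) = √(MSE/Sₓₓ) = √(170.46/1424) = 0.345984.
df = n − 2 = 174.
t* = t_{0.025, 174} = 1.973691.
Margin = t* × SE = 1.973691 × 0.345984 = 0.68287.
CI: 1.540 ± 0.68287 → (0.857, 2.223).
With 95% confidence, each one-unit increase in years of experience is associated with a change of between 0.857 and 2.223 $1000s in annual salary.

(0.857, 2.223)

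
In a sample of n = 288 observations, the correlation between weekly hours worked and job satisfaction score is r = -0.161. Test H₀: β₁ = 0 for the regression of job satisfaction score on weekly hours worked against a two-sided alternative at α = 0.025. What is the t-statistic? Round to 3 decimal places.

t = r·√(n − 2)/√(1 − r²) = -0.161·√286/√0.974079 = -2.759.
df = n − 2 = 286.
Two-sided p ≈ 0.0062, which is < 0.025, so reject H₀.
There is evidence of a linear association between weekly hours worked and job satisfaction score.

t = -2.759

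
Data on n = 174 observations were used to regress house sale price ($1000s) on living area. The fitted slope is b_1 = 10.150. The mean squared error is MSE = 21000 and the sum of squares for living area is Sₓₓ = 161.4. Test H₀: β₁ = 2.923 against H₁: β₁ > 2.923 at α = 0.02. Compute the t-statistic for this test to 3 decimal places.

t = 0.634

SE(b_1) = √(MSE/Sₓₓ) = √(21000/161.4) = 11.4066.
t = (10.150 − 2.923) / 11.4066 = 0.634.
df = n − 2 = 172.
One-sided p ≈ 0.2636, which is ≥ 0.02, so fail to reject H₀.
The data do not give significant evidence that the true slope on living area exceeds 2.923 $1000s per unit.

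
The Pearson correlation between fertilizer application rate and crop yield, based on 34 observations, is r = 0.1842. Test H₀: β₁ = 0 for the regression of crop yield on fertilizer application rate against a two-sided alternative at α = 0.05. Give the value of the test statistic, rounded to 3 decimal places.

t = 1.060

t = r·√(n − 2)/√(1 − r²) = 0.1842·√32/√0.96607 = 1.060.
df = n − 2 = 32.
Two-sided p ≈ 0.2970, which is ≥ 0.05, so fail to reject H₀.
The data do not give significant evidence of a linear association between fertilizer application rate and crop yield.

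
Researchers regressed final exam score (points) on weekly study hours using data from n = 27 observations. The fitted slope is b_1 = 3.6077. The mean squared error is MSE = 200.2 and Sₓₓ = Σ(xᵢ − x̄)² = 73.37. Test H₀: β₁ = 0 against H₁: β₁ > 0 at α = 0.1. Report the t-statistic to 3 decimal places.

SE(b_1) = √(MSE/Sₓₓ) = √(200.2/73.37) = 1.65186.
t = 3.6077 / 1.65186 = 2.184.
df = n − 2 = 25.
One-sided p ≈ 0.0193, which is < 0.1, so reject H₀.
There is evidence that the true slope on weekly study hours is positive.

t = 2.184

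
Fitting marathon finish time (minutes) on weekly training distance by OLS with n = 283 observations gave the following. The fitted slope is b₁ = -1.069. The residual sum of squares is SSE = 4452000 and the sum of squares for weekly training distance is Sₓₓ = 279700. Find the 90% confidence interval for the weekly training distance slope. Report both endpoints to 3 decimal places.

(-1.462, -0.676)

MSE = SSE/(n − 2) = 4452000/281 = 15843.4.
SE(b₁) = √(MSE/Sₓₓ) = √(15843.4/279700) = 0.238001.
df = n − 2 = 281.
t* = t_{0.05, 281} = 1.650294.
Margin = t* × SE = 1.650294 × 0.238001 = 0.39277.
CI: -1.069 ± 0.39277 → (-1.462, -0.676).
With 90% confidence, each one-unit increase in weekly training distance is associated with a change of between -1.462 and -0.676 minutes in marathon finish time.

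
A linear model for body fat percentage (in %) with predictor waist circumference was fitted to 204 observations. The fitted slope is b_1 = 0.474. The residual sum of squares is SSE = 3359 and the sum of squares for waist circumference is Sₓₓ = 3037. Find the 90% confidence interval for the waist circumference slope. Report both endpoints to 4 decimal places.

MSE = SSE/(n − 2) = 3359/202 = 16.6287.
SE(b_1) = √(MSE/Sₓₓ) = √(16.6287/3037) = 0.0739958.
df = n − 2 = 202.
t* = t_{0.05, 202} = 1.652432.
Margin = t* × SE = 1.652432 × 0.0739958 = 0.122273.
CI: 0.474 ± 0.122273 → (0.3517, 0.5963).
With 90% confidence, each one-unit increase in waist circumference is associated with a change of between 0.3517 and 0.5963 % in body fat percentage.

(0.3517, 0.5963)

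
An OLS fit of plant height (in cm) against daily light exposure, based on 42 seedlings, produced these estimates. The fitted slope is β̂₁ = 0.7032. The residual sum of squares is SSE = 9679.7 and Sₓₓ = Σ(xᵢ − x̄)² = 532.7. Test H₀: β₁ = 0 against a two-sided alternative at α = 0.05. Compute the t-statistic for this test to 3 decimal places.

MSE = SSE/(n − 2) = 9679.7/40 = 241.993.
SE(β̂₁) = √(MSE/Sₓₓ) = √(241.993/532.7) = 0.674.
t = 0.7032 / 0.674 = 1.043.
df = n − 2 = 40.
Two-sided p ≈ 0.3031, which is ≥ 0.05, so fail to reject H₀.
The data do not give significant evidence of an association between daily light exposure and plant height.

t = 1.043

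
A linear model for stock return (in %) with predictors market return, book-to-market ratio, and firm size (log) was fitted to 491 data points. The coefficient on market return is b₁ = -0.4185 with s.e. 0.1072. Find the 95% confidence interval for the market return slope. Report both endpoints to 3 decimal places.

df = n − k − 1 = 491 − 3 − 1 = 487.
t* = t_{0.025, 487} = 1.964847.
Margin = t* × SE = 1.964847 × 0.1072 = 0.21063.
CI: -0.4185 ± 0.21063 → (-0.629, -0.208).
With 95% confidence, each one-unit increase in market return is associated with a change of between -0.629 and -0.208 % in stock return, holding the other predictors fixed.

(-0.629, -0.208)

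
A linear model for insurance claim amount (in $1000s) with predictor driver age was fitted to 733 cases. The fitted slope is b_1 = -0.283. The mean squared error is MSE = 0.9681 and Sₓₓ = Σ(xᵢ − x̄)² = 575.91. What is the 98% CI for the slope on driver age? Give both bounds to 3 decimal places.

(-0.379, -0.187)

SE(b_1) = √(MSE/Sₓₓ) = √(0.9681/575.91) = 0.0409999.
df = n − 2 = 731.
t* = t_{0.01, 731} = 2.33146.
Margin = t* × SE = 2.33146 × 0.0409999 = 0.09559.
CI: -0.283 ± 0.09559 → (-0.379, -0.187).
With 98% confidence, each one-unit increase in driver age is associated with a change of between -0.379 and -0.187 $1000s in insurance claim amount.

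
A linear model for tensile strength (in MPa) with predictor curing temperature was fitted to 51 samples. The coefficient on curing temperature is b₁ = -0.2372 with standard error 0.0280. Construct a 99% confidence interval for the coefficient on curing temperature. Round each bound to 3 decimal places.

(-0.312, -0.162)

df = n − 2 = 51 − 2 = 49.
t* = t_{0.005, 49} = 2.679952.
Margin = t* × SE = 2.679952 × 0.0280 = 0.07504.
CI: -0.2372 ± 0.07504 → (-0.312, -0.162).
With 99% confidence, each one-unit increase in curing temperature is associated with a change of between -0.312 and -0.162 MPa in tensile strength.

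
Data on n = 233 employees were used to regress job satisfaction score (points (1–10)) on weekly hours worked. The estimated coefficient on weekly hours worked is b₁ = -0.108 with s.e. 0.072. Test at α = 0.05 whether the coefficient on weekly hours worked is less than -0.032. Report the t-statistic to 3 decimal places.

H₀: β₁ = -0.032 vs H₁: β₁ < -0.032.
t = (b₁ − β₁⁰)/SE = (-0.108 − (-0.032)) / 0.072 = -1.056.
df = n − 2 = 233 − 2 = 231.
One-sided p ≈ 0.1461, which is ≥ 0.05, so fail to reject H₀.
The data do not give significant evidence that the true slope on weekly hours worked is below -0.032 points (1–10) per unit.

t = -1.056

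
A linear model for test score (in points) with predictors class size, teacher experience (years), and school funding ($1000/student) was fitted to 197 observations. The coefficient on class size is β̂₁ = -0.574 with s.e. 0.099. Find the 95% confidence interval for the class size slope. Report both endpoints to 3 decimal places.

df = n − k − 1 = 197 − 3 − 1 = 193.
t* = t_{0.025, 193} = 1.972332.
Margin = t* × SE = 1.972332 × 0.099 = 0.19526.
CI: -0.574 ± 0.19526 → (-0.769, -0.379).
With 95% confidence, each one-unit increase in class size is associated with a change of between -0.769 and -0.379 points in test score, holding the other predictors fixed.

(-0.769, -0.379)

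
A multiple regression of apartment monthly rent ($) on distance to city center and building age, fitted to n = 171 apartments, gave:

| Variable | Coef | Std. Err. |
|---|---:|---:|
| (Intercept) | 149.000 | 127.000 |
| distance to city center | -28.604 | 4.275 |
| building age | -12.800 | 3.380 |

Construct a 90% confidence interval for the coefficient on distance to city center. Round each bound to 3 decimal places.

Read off: b = -28.604, SE = 4.275 for distance to city center.
df = n − k − 1 = 171 − 2 − 1 = 168.
t* = t_{0.05, 168} = 1.653974.
Margin = t* × SE = 1.653974 × 4.275 = 7.07074.
CI: -28.604 ± 7.07074 → (-35.675, -21.533).

(-35.675, -21.533)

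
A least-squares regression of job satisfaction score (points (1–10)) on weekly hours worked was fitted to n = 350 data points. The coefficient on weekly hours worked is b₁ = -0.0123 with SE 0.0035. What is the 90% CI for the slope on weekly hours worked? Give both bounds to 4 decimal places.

df = n − 2 = 350 − 2 = 348.
t* = t_{0.05, 348} = 1.649244.
Margin = t* × SE = 1.649244 × 0.0035 = 0.005772.
CI: -0.0123 ± 0.005772 → (-0.0181, -0.0065).
With 90% confidence, each one-unit increase in weekly hours worked is associated with a change of between -0.0181 and -0.0065 points (1–10) in job satisfaction score.

(-0.0181, -0.0065)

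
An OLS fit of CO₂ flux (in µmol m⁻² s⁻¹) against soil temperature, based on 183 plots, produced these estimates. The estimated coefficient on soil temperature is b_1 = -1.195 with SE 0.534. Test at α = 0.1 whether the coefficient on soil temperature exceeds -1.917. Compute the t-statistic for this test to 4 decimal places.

t = 1.3521

H₀: β₁ = -1.917 vs H₁: β₁ > -1.917.
t = (b_1 − β₁⁰)/SE = (-1.195 − (-1.917)) / 0.534 = 1.3521.
df = n − 2 = 183 − 2 = 181.
One-sided p ≈ 0.0890, which is < 0.1, so reject H₀.
There is evidence that the true slope on soil temperature exceeds -1.917 µmol m⁻² s⁻¹ per unit.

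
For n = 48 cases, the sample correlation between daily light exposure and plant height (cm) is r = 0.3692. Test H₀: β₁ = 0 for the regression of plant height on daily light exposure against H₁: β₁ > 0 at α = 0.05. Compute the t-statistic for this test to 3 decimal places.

t = 2.694

t = r·√(n − 2)/√(1 − r²) = 0.3692·√46/√0.863691 = 2.694.
df = n − 2 = 46.
One-sided p ≈ 0.0049, which is < 0.05, so reject H₀.
There is evidence of a linear association between daily light exposure and plant height.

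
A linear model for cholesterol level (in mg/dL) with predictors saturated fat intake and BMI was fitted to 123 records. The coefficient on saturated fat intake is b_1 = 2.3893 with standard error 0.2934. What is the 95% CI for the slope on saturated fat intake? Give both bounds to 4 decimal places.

df = n − k − 1 = 123 − 2 − 1 = 120.
t* = t_{0.025, 120} = 1.97993.
Margin = t* × SE = 1.97993 × 0.2934 = 0.580912.
CI: 2.3893 ± 0.580912 → (1.8084, 2.9702).
With 95% confidence, each one-unit increase in saturated fat intake is associated with a change of between 1.8084 and 2.9702 mg/dL in cholesterol level, holding the other predictors fixed.

(1.8084, 2.9702)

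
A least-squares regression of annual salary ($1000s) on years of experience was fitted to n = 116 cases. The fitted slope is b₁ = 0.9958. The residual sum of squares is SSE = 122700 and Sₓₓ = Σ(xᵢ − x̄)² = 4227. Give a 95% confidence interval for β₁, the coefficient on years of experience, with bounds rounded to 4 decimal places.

(-0.0038, 1.9954)

MSE = SSE/(n − 2) = 122700/114 = 1076.32.
SE(b₁) = √(MSE/Sₓₓ) = √(1076.32/4227) = 0.504608.
df = n − 2 = 114.
t* = t_{0.025, 114} = 1.980992.
Margin = t* × SE = 1.980992 × 0.504608 = 0.999624.
CI: 0.9958 ± 0.999624 → (-0.0038, 1.9954).
With 95% confidence, each one-unit increase in years of experience is associated with a change of between -0.0038 and 1.9954 $1000s in annual salary.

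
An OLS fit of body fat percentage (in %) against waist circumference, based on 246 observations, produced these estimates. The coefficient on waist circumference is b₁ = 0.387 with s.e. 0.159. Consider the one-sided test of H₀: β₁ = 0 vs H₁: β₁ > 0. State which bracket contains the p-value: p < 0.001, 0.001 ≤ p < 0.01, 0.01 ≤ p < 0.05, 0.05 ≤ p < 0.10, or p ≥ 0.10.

t = 0.387 / 0.159 = 2.434.
df = n − 2 = 246 − 2 = 244.
One-sided p = P(T_{244} > t) ≈ 0.0078.
So 0.001 ≤ p < 0.01.

0.001 ≤ p < 0.01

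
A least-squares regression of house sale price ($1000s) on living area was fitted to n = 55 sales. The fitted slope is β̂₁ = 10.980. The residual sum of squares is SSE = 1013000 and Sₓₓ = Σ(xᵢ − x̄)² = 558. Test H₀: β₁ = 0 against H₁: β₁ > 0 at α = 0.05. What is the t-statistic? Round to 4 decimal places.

t = 1.8761

MSE = SSE/(n − 2) = 1013000/53 = 19113.2.
SE(β̂₁) = √(MSE/Sₓₓ) = √(19113.2/558) = 5.85261.
t = 10.980 / 5.85261 = 1.8761.
df = n − 2 = 53.
One-sided p ≈ 0.0331, which is < 0.05, so reject H₀.
There is evidence that the true slope on living area is positive.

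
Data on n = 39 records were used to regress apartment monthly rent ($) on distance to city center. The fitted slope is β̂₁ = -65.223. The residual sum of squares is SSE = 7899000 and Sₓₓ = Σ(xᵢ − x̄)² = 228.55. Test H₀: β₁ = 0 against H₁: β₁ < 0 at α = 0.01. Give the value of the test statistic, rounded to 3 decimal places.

MSE = SSE/(n − 2) = 7899000/37 = 213486.
SE(β̂₁) = √(MSE/Sₓₓ) = √(213486/228.55) = 30.5629.
t = -65.223 / 30.5629 = -2.134.
df = n − 2 = 37.
One-sided p ≈ 0.0198, which is ≥ 0.01, so fail to reject H₀.
The data do not give significant evidence that the true slope on distance to city center is negative.

t = -2.134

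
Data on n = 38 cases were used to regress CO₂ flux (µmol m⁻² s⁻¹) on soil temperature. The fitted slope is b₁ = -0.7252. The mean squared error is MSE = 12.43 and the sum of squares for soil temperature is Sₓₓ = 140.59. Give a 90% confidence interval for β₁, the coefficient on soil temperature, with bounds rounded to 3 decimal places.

(-1.227, -0.223)

SE(b₁) = √(MSE/Sₓₓ) = √(12.43/140.59) = 0.297343.
df = n − 2 = 36.
t* = t_{0.05, 36} = 1.688298.
Margin = t* × SE = 1.688298 × 0.297343 = 0.50200.
CI: -0.7252 ± 0.50200 → (-1.227, -0.223).
With 90% confidence, each one-unit increase in soil temperature is associated with a change of between -1.227 and -0.223 µmol m⁻² s⁻¹ in CO₂ flux.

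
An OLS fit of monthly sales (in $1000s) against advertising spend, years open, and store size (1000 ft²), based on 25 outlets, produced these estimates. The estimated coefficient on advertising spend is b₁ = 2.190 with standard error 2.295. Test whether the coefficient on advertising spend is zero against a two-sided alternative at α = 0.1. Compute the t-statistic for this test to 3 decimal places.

t = 0.954

H₀: β₁ = 0 vs H₁: β₁ ≠ 0.
t = (b₁ − β₁⁰)/SE = 2.190 / 2.295 = 0.954.
df = n − k − 1 = 25 − 3 − 1 = 21.
Two-sided p ≈ 0.3508, which is ≥ 0.1, so fail to reject H₀.
The data do not give significant evidence of an association between advertising spend and monthly sales, after adjusting for the other predictors.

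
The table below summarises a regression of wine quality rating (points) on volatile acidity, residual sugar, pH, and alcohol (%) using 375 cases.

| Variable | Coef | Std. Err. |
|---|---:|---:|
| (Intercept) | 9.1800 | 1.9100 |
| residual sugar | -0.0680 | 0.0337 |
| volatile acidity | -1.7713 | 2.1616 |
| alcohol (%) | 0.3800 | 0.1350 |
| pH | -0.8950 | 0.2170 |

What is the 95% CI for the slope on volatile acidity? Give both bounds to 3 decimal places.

Read off: b = -1.7713, SE = 2.1616 for volatile acidity.
df = n − k − 1 = 375 − 4 − 1 = 370.
t* = t_{0.025, 370} = 1.966396.
Margin = t* × SE = 1.966396 × 2.1616 = 4.25056.
CI: -1.7713 ± 4.25056 → (-6.022, 2.479).

(-6.022, 2.479)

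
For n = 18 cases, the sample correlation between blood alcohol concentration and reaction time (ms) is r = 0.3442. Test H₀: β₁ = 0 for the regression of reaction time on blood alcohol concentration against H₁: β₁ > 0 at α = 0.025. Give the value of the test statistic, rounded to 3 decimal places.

t = 1.466

t = r·√(n − 2)/√(1 − r²) = 0.3442·√16/√0.881526 = 1.466.
df = n − 2 = 16.
One-sided p ≈ 0.0810, which is ≥ 0.025, so fail to reject H₀.
The data do not give significant evidence of a linear association between blood alcohol concentration and reaction time.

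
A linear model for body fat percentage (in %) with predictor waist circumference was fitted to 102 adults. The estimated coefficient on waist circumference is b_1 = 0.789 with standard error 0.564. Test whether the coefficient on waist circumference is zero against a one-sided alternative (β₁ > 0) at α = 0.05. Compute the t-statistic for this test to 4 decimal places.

H₀: β₁ = 0 vs H₁: β₁ > 0.
t = (b_1 − β₁⁰)/SE = 0.789 / 0.564 = 1.3989.
df = n − 2 = 102 − 2 = 100.
One-sided p ≈ 0.0825, which is ≥ 0.05, so fail to reject H₀.
The data do not give significant evidence that the true slope on waist circumference is positive.

t = 1.3989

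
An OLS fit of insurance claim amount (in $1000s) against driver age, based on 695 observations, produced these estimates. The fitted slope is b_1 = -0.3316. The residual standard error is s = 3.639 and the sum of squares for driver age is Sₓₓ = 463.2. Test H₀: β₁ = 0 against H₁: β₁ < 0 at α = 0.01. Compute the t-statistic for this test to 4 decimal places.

SE(b_1) = s/√Sₓₓ = 3.639/√463.2 = 0.169082.
t = -0.3316 / 0.169082 = -1.9612.
df = n − 2 = 693.
One-sided p ≈ 0.0251, which is ≥ 0.01, so fail to reject H₀.
The data do not give significant evidence that the true slope on driver age is negative.

t = -1.9612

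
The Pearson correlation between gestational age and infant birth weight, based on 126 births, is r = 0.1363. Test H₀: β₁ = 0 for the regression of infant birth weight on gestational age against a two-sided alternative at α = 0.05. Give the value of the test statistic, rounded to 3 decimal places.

t = r·√(n − 2)/√(1 − r²) = 0.1363·√124/√0.981422 = 1.532.
df = n − 2 = 124.
Two-sided p ≈ 0.1281, which is ≥ 0.05, so fail to reject H₀.
The data do not give significant evidence of a linear association between gestational age and infant birth weight.

t = 1.532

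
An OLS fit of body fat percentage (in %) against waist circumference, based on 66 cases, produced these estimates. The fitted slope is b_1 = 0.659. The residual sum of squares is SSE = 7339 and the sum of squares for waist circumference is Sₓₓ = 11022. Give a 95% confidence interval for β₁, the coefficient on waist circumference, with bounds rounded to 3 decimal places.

(0.455, 0.863)

MSE = SSE/(n − 2) = 7339/64 = 114.672.
SE(b_1) = √(MSE/Sₓₓ) = √(114.672/11022) = 0.102.
df = n − 2 = 64.
t* = t_{0.025, 64} = 1.99773.
Margin = t* × SE = 1.99773 × 0.102 = 0.20377.
CI: 0.659 ± 0.20377 → (0.455, 0.863).
With 95% confidence, each one-unit increase in waist circumference is associated with a change of between 0.455 and 0.863 % in body fat percentage.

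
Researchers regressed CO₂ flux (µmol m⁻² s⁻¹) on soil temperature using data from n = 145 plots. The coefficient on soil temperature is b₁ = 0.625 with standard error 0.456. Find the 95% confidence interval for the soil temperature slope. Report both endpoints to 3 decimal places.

df = n − 2 = 145 − 2 = 143.
t* = t_{0.025, 143} = 1.976692.
Margin = t* × SE = 1.976692 × 0.456 = 0.90137.
CI: 0.625 ± 0.90137 → (-0.276, 1.526).
With 95% confidence, each one-unit increase in soil temperature is associated with a change of between -0.276 and 1.526 µmol m⁻² s⁻¹ in CO₂ flux.

(-0.276, 1.526)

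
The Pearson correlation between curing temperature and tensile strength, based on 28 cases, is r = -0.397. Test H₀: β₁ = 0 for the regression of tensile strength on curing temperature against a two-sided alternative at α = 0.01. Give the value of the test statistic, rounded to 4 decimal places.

t = r·√(n − 2)/√(1 − r²) = -0.397·√26/√0.842391 = -2.2056.
df = n − 2 = 26.
Two-sided p ≈ 0.0365, which is ≥ 0.01, so fail to reject H₀.
The data do not give significant evidence of a linear association between curing temperature and tensile strength.

t = -2.2056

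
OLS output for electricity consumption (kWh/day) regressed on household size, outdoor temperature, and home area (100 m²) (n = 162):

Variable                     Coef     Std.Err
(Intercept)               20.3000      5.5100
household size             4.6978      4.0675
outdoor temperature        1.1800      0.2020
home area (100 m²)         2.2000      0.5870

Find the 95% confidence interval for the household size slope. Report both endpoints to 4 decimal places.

Read off: b = 4.6978, SE = 4.0675 for household size.
df = n − k − 1 = 162 − 3 − 1 = 158.
t* = t_{0.025, 158} = 1.975092.
Margin = t* × SE = 1.975092 × 4.0675 = 8.033687.
CI: 4.6978 ± 8.033687 → (-3.3359, 12.7315).

(-3.3359, 12.7315)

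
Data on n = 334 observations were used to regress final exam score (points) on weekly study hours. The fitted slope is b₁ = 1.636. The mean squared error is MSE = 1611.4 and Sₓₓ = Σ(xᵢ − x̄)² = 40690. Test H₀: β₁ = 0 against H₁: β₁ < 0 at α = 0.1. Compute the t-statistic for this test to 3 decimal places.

t = 8.221

SE(b₁) = √(MSE/Sₓₓ) = √(1611.4/40690) = 0.199002.
t = 1.636 / 0.199002 = 8.221.
df = n − 2 = 332.
One-sided p ≈ 1.0000, which is ≥ 0.1, so fail to reject H₀.
The data do not give significant evidence that the true slope on weekly study hours is negative.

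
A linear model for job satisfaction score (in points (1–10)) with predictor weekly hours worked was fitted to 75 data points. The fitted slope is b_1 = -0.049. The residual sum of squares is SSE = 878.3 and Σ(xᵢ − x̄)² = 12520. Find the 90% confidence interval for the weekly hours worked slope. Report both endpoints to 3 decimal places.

MSE = SSE/(n − 2) = 878.3/73 = 12.0315.
SE(b_1) = √(MSE/Sₓₓ) = √(12.0315/12520) = 0.0309997.
df = n − 2 = 73.
t* = t_{0.05, 73} = 1.665996.
Margin = t* × SE = 1.665996 × 0.0309997 = 0.05165.
CI: -0.049 ± 0.05165 → (-0.101, 0.003).
With 90% confidence, each one-unit increase in weekly hours worked is associated with a change of between -0.101 and 0.003 points (1–10) in job satisfaction score.

(-0.101, 0.003)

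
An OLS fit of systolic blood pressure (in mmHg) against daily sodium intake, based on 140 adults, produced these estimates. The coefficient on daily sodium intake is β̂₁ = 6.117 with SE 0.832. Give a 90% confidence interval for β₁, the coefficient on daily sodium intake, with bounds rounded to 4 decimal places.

(4.7392, 7.4948)

df = n − 2 = 140 − 2 = 138.
t* = t_{0.05, 138} = 1.65597.
Margin = t* × SE = 1.65597 × 0.832 = 1.377767.
CI: 6.117 ± 1.377767 → (4.7392, 7.4948).
With 90% confidence, each one-unit increase in daily sodium intake is associated with a change of between 4.7392 and 7.4948 mmHg in systolic blood pressure.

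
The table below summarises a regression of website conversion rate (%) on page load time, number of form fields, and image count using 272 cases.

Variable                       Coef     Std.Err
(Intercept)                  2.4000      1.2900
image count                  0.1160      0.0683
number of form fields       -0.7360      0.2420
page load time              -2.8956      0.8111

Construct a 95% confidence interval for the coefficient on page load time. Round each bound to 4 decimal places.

Read off: b = -2.8956, SE = 0.8111 for page load time.
df = n − k − 1 = 272 − 3 − 1 = 268.
t* = t_{0.025, 268} = 1.968855.
Margin = t* × SE = 1.968855 × 0.8111 = 1.596938.
CI: -2.8956 ± 1.596938 → (-4.4925, -1.2987).

(-4.4925, -1.2987)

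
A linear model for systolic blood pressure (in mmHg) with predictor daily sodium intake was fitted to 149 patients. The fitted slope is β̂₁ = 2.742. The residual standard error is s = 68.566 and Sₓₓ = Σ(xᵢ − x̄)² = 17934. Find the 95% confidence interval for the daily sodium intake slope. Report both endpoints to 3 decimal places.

SE(β̂₁) = s/√Sₓₓ = 68.566/√17934 = 0.512.
df = n − 2 = 147.
t* = t_{0.025, 147} = 1.976233.
Margin = t* × SE = 1.976233 × 0.512 = 1.01183.
CI: 2.742 ± 1.01183 → (1.730, 3.754).
With 95% confidence, each one-unit increase in daily sodium intake is associated with a change of between 1.730 and 3.754 mmHg in systolic blood pressure.

(1.730, 3.754)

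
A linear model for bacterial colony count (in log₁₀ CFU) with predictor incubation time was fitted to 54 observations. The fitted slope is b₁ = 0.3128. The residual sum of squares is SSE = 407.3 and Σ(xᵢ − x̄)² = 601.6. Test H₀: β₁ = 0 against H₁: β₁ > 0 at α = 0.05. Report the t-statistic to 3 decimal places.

t = 2.741

MSE = SSE/(n − 2) = 407.3/52 = 7.83269.
SE(b₁) = √(MSE/Sₓₓ) = √(7.83269/601.6) = 0.114104.
t = 0.3128 / 0.114104 = 2.741.
df = n − 2 = 52.
One-sided p ≈ 0.0042, which is < 0.05, so reject H₀.
There is evidence that the true slope on incubation time is positive.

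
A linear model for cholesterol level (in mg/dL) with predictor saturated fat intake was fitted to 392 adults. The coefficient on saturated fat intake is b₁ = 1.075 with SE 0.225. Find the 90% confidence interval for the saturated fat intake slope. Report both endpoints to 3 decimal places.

df = n − 2 = 392 − 2 = 390.
t* = t_{0.05, 390} = 1.64877.
Margin = t* × SE = 1.64877 × 0.225 = 0.37097.
CI: 1.075 ± 0.37097 → (0.704, 1.446).
With 90% confidence, each one-unit increase in saturated fat intake is associated with a change of between 0.704 and 1.446 mg/dL in cholesterol level.

(0.704, 1.446)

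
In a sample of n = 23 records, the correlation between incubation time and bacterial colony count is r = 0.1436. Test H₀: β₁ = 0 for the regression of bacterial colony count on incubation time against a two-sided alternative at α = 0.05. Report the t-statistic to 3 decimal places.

t = 0.665

t = r·√(n − 2)/√(1 − r²) = 0.1436·√21/√0.979379 = 0.665.
df = n − 2 = 21.
Two-sided p ≈ 0.5133, which is ≥ 0.05, so fail to reject H₀.
The data do not give significant evidence of a linear association between incubation time and bacterial colony count.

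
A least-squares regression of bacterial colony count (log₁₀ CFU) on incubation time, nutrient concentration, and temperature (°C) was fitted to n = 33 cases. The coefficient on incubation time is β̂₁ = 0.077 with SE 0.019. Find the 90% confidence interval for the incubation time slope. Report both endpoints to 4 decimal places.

(0.0447, 0.1093)

df = n − k − 1 = 33 − 3 − 1 = 29.
t* = t_{0.05, 29} = 1.699127.
Margin = t* × SE = 1.699127 × 0.019 = 0.032283.
CI: 0.077 ± 0.032283 → (0.0447, 0.1093).
With 90% confidence, each one-unit increase in incubation time is associated with a change of between 0.0447 and 0.1093 log₁₀ CFU in bacterial colony count, holding the other predictors fixed.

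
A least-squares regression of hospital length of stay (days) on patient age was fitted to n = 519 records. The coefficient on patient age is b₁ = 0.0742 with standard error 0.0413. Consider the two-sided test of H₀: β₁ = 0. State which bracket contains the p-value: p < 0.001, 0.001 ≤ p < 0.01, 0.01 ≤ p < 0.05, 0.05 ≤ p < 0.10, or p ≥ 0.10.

t = 0.0742 / 0.0413 = 1.797.
df = n − 2 = 519 − 2 = 517.
Two-sided p = 2·P(T_{517} > |t|) ≈ 0.0730.
So 0.05 ≤ p < 0.10.

0.05 ≤ p < 0.10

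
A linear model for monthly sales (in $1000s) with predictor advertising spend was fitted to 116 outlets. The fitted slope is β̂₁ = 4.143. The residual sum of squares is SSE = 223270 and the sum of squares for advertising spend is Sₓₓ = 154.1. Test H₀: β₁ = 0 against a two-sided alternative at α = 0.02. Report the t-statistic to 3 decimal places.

MSE = SSE/(n − 2) = 223270/114 = 1958.51.
SE(β̂₁) = √(MSE/Sₓₓ) = √(1958.51/154.1) = 3.56502.
t = 4.143 / 3.56502 = 1.162.
df = n − 2 = 114.
Two-sided p ≈ 0.2476, which is ≥ 0.02, so fail to reject H₀.
The data do not give significant evidence of an association between advertising spend and monthly sales.

t = 1.162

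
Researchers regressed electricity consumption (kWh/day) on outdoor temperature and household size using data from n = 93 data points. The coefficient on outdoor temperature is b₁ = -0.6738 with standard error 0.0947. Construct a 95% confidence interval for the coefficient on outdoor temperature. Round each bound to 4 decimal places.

df = n − k − 1 = 93 − 2 − 1 = 90.
t* = t_{0.025, 90} = 1.986675.
Margin = t* × SE = 1.986675 × 0.0947 = 0.188138.
CI: -0.6738 ± 0.188138 → (-0.8619, -0.4857).
With 95% confidence, each one-unit increase in outdoor temperature is associated with a change of between -0.8619 and -0.4857 kWh/day in electricity consumption, holding the other predictors fixed.

(-0.8619, -0.4857)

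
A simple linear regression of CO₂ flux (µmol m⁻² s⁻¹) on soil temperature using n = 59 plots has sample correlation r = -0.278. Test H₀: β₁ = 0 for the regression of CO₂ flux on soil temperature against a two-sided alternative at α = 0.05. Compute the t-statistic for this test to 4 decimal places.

t = -2.1850

t = r·√(n − 2)/√(1 − r²) = -0.278·√57/√0.922716 = -2.1850.
df = n − 2 = 57.
Two-sided p ≈ 0.0330, which is < 0.05, so reject H₀.
There is evidence of a linear association between soil temperature and CO₂ flux.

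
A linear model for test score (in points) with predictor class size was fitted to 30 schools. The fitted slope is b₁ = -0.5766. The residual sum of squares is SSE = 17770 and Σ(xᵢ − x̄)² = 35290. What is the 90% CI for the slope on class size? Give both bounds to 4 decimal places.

MSE = SSE/(n − 2) = 17770/28 = 634.643.
SE(b₁) = √(MSE/Sₓₓ) = √(634.643/35290) = 0.134103.
df = n − 2 = 28.
t* = t_{0.05, 28} = 1.701131.
Margin = t* × SE = 1.701131 × 0.134103 = 0.228127.
CI: -0.5766 ± 0.228127 → (-0.8047, -0.3485).
With 90% confidence, each one-unit increase in class size is associated with a change of between -0.8047 and -0.3485 points in test score.

(-0.8047, -0.3485)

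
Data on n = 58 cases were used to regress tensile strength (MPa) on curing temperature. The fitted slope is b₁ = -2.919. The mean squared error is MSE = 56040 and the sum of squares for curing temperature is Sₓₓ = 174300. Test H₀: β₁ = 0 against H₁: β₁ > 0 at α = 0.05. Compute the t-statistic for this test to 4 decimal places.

t = -5.1479

SE(b₁) = √(MSE/Sₓₓ) = √(56040/174300) = 0.567023.
t = -2.919 / 0.567023 = -5.1479.
df = n − 2 = 56.
One-sided p ≈ 1.0000, which is ≥ 0.05, so fail to reject H₀.
The data do not give significant evidence that the true slope on curing temperature is positive.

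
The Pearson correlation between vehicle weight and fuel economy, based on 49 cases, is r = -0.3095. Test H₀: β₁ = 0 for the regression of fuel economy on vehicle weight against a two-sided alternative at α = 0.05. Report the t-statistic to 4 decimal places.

t = r·√(n − 2)/√(1 − r²) = -0.3095·√47/√0.90421 = -2.2314.
df = n − 2 = 47.
Two-sided p ≈ 0.0305, which is < 0.05, so reject H₀.
There is evidence of a linear association between vehicle weight and fuel economy.

t = -2.2314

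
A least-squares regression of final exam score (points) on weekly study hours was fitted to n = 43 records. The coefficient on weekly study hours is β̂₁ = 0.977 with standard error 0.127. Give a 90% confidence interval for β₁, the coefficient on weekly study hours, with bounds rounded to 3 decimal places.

(0.763, 1.191)

df = n − 2 = 43 − 2 = 41.
t* = t_{0.05, 41} = 1.682878.
Margin = t* × SE = 1.682878 × 0.127 = 0.21373.
CI: 0.977 ± 0.21373 → (0.763, 1.191).
With 90% confidence, each one-unit increase in weekly study hours is associated with a change of between 0.763 and 1.191 points in final exam score.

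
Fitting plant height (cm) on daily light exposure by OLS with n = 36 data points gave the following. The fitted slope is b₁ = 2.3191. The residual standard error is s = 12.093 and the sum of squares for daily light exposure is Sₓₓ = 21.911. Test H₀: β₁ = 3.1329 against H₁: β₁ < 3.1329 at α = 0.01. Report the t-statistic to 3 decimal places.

t = -0.315

SE(b₁) = s/√Sₓₓ = 12.093/√21.911 = 2.58347.
t = (2.3191 − 3.1329) / 2.58347 = -0.315.
df = n − 2 = 34.
One-sided p ≈ 0.3773, which is ≥ 0.01, so fail to reject H₀.
The data do not give significant evidence that the true slope on daily light exposure is below 3.1329 cm per unit.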